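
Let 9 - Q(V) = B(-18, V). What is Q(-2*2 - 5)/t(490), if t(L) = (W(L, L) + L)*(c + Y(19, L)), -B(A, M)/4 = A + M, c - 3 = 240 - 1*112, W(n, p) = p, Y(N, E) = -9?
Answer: -99/119560 ≈ -0.00082804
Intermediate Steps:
c = 131 (c = 3 + (240 - 1*112) = 3 + (240 - 112) = 3 + 128 = 131)
B(A, M) = -4*A - 4*M (B(A, M) = -4*(A + M) = -4*A - 4*M)
t(L) = 244*L (t(L) = (L + L)*(131 - 9) = (2*L)*122 = 244*L)
Q(V) = -63 + 4*V (Q(V) = 9 - (-4*(-18) - 4*V) = 9 - (72 - 4*V) = 9 + (-72 + 4*V) = -63 + 4*V)
Q(-2*2 - 5)/t(490) = (-63 + 4*(-2*2 - 5))/((244*490)) = (-63 + 4*(-4 - 5))/119560 = (-63 + 4*(-9))*(1/119560) = (-63 - 36)*(1/119560) = -99*1/119560 = -99/119560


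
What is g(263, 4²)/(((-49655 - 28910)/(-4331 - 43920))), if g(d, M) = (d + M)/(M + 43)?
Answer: 13462029/4635335 ≈ 2.9042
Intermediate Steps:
g(d, M) = (M + d)/(43 + M)
g(263, 4²)/(((-49655 - 28910)/(-4331 - 43920))) = ((4² + 263)/(43 + 4²))/(((-49655 - 28910)/(-4331 - 43920))) = ((16 + 263)/(43 + 16))/((-78565/(-48251))) = (279/59)/((-78565*(-1/48251))) = ((1/59)*279)/(78565/48251) = (279/59)*(48251/78565) = 13462029/4635335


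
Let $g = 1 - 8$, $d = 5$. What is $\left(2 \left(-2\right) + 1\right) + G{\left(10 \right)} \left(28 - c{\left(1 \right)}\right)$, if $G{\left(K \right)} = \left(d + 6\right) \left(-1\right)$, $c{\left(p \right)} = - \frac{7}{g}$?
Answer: $-300$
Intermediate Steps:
$g = -7$ ($g = 1 - 8 = -7$)
$c{\left(p \right)} = 1$ ($c{\left(p \right)} = - \frac{7}{-7} = \left(-7\right) \left(- \frac{1}{7}\right) = 1$)
$G{\left(K \right)} = -11$ ($G{\left(K \right)} = \left(5 + 6\right) \left(-1\right) = 11 \left(-1\right) = -11$)
$\left(2 \left(-2\right) + 1\right) + G{\left(10 \right)} \left(28 - c{\left(1 \right)}\right) = \left(2 \left(-2\right) + 1\right) - 11 \left(28 - 1\right) = \left(-4 + 1\right) - 11 \left(28 - 1\right) = -3 - 297 = -300$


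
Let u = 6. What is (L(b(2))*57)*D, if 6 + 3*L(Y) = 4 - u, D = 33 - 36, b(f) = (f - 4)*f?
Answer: 456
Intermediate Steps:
b(f) = f*(-4 + f) (b(f) = (-4 + f)*f = f*(-4 + f))
D = -3
L(Y) = -8/3 (L(Y) = -2 + (4 - 1*6)/3 = -2 + (4 - 6)/3 = -2 + (⅓)*(-2) = -2 - ⅔ = -8/3)
(L(b(2))*57)*D = -8/3*57*(-3) = -152*(-3) = 456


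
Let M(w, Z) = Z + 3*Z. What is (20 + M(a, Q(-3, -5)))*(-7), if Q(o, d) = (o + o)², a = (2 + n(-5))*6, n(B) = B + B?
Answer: -1148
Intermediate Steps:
n(B) = 2*B
a = -48 (a = (2 + 2*(-5))*6 = (2 - 10)*6 = -8*6 = -48)
Q(o, d) = 4*o² (Q(o, d) = (2*o)² = 4*o²)
M(w, Z) = 4*Z
(20 + M(a, Q(-3, -5)))*(-7) = (20 + 4*(4*(-3)²))*(-7) = (20 + 4*(4*9))*(-7) = (20 + 4*36)*(-7) = (20 + 144)*(-7) = 164*(-7) = -1148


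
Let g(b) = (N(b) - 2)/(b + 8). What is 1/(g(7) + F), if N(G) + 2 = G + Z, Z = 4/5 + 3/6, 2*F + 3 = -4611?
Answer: -150/346007 ≈ -0.00043352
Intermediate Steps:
F = -2307 (F = -3/2 + (½)*(-4611) = -3/2 - 4611/2 = -2307)
Z = 13/10 (Z = 4*(⅕) + 3*(⅙) = ⅘ + ½ = 13/10 ≈ 1.3000)
N(G) = -7/10 + G (N(G) = -2 + (G + 13/10) = -2 + (13/10 + G) = -7/10 + G)
g(b) = (-27/10 + b)/(8 + b) (g(b) = ((-7/10 + b) - 2)/(b + 8) = (-27/10 + b)/(8 + b))
1/(g(7) + F) = 1/((-27/10 + 7)/(8 + 7) - 2307) = 1/((43/10)/15 - 2307) = 1/((1/15)*(43/10) - 2307) = 1/(43/150 - 2307) = 1/(-346007/150) = -150/346007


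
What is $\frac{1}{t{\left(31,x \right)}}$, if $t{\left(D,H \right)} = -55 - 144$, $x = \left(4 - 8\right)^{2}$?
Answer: $- \frac{1}{199} \approx -0.0050251$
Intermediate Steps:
$x = 16$ ($x = \left(-4\right)^{2} = 16$)
$t{\left(D,H \right)} = -199$ ($t{\left(D,H \right)} = -55 - 144 = -199$)
$\frac{1}{t{\left(31,x \right)}} = \frac{1}{-199} = - \frac{1}{199}$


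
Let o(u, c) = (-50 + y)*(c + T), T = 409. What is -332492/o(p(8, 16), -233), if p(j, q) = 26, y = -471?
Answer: 83123/22924 ≈ 3.6260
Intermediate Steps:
o(u, c) = -213089 - 521*c (o(u, c) = (-50 - 471)*(c + 409) = -521*(409 + c) = -213089 - 521*c)
-332492/o(p(8, 16), -233) = -332492/(-213089 - 521*(-233)) = -332492/(-213089 + 121393) = -332492/(-91696) = -332492*(-1/91696) = 83123/22924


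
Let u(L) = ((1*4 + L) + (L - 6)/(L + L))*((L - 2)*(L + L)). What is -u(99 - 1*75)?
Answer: -29964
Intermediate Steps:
u(L) = 2*L*(-2 + L)*(4 + L + (-6 + L)/(2*L)) (u(L) = ((4 + L) + (-6 + L)/((2*L)))*((-2 + L)*(2*L)) = ((4 + L) + (-6 + L)*(1/(2*L)))*(2*L*(-2 + L)) = ((4 + L) + (-6 + L)/(2*L))*(2*L*(-2 + L)) = (4 + L + (-6 + L)/(2*L))*(2*L*(-2 + L)) = 2*L*(-2 + L)*(4 + L + (-6 + L)/(2*L)))
-u(99 - 1*75) = -(12 - 24*(99 - 1*75) + 2*(99 - 1*75)³ + 5*(99 - 1*75)²) = -(12 - 24*(99 - 75) + 2*(99 - 75)³ + 5*(99 - 75)²) = -(12 - 24*24 + 2*24³ + 5*24²) = -(12 - 576 + 2*13824 + 5*576) = -(12 - 576 + 27648 + 2880) = -1*29964 = -29964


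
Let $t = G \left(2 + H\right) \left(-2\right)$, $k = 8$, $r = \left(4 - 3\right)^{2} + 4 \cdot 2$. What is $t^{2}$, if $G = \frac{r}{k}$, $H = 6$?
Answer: $324$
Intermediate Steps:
$r = 9$ ($r = 1^{2} + 8 = 1 + 8 = 9$)
$G = \frac{9}{8} \approx 1.125$
$t = -18$ ($t = \frac{9 \left(2 + 6\right) \left(-2\right)}{8} = \frac{9 \cdot 8 \left(-2\right)}{8} = \frac{9}{8} \left(-16\right) = -18$)
$t^{2} = \left(-18\right)^{2} = 324$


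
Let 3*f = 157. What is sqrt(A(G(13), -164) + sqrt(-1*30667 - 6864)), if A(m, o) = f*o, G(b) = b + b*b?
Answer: sqrt(-77244 + 9*I*sqrt(37531))/3 ≈ 1.0455 + 92.649*I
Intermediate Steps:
f = 157/3 (f = (1/3)*157 = 157/3 ≈ 52.333)
G(b) = b + b**2
A(m, o) = 157*o/3
sqrt(A(G(13), -164) + sqrt(-1*30667 - 6864)) = sqrt((157/3)*(-164) + sqrt(-1*30667 - 6864)) = sqrt(-25748/3 + sqrt(-30667 - 6864)) = sqrt(-25748/3 + sqrt(-37531)) = sqrt(-25748/3 + I*sqrt(37531))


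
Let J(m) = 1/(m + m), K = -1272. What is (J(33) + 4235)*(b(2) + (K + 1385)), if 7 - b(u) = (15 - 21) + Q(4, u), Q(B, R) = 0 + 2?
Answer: 17329682/33 ≈ 5.2514e+5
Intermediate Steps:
Q(B, R) = 2
b(u) = 11 (b(u) = 7 - ((15 - 21) + 2) = 7 - (-6 + 2) = 7 - 1*(-4) = 7 + 4 = 11)
J(m) = 1/(2*m)
(J(33) + 4235)*(b(2) + (K + 1385)) = ((1/2)/33 + 4235)*(11 + (-1272 + 1385)) = ((1/2)*(1/33) + 4235)*(11 + 113) = (1/66 + 4235)*124 = (279511/66)*124 = 17329682/33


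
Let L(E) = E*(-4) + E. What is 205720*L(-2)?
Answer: 1234320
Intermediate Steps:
L(E) = -3*E (L(E) = -4*E + E = -3*E)
205720*L(-2) = 205720*(-3*(-2)) = 205720*6 = 1234320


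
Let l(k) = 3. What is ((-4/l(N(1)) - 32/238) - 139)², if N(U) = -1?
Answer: 2514721609/127449 ≈ 19731.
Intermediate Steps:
((-4/l(N(1)) - 32/238) - 139)² = ((-4/3 - 32/238) - 139)² = ((-4*⅓ - 32*1/238) - 139)² = ((-4/3 - 16/119) - 139)² = (-524/357 - 139)² = (-50147/357)² = 2514721609/127449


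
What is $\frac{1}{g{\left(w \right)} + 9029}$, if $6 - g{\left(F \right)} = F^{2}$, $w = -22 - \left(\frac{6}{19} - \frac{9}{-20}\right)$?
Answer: $\frac{144400}{1229814199} \approx 0.00011742$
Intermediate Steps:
$w = - \frac{8651}{380}$ ($w = -22 - \left(6 \cdot \frac{1}{19} - - \frac{9}{20}\right) = -22 - \left(\frac{6}{19} + \frac{9}{20}\right) = -22 - \frac{291}{380} = - \frac{8651}{380} \approx -22.766$)
$g{\left(F \right)} = 6 - F^{2}$
$\frac{1}{g{\left(w \right)} + 9029} = \frac{1}{\left(6 - \left(- \frac{8651}{380}\right)^{2}\right) + 9029} = \frac{1}{\left(6 - \frac{74839801}{144400}\right) + 9029} = \frac{1}{- \frac{73973401}{144400} + 9029} = \frac{1}{\frac{1229814199}{144400}} = \frac{144400}{1229814199}$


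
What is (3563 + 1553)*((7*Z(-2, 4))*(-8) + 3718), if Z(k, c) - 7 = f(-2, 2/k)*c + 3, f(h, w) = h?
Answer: 18448296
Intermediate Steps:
Z(k, c) = 10 - 2*c (Z(k, c) = 7 + (-2*c + 3) = 7 + (3 - 2*c) = 10 - 2*c)
(3563 + 1553)*((7*Z(-2, 4))*(-8) + 3718) = (3563 + 1553)*((7*(10 - 2*4))*(-8) + 3718) = 5116*((7*(10 - 8))*(-8) + 3718) = 5116*((7*2)*(-8) + 3718) = 5116*(14*(-8) + 3718) = 5116*(-112 + 3718) = 5116*3606 = 18448296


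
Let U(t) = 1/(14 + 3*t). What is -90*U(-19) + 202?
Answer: 8776/43 ≈ 204.09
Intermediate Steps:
-90*U(-19) + 202 = -90/(14 + 3*(-19)) + 202 = -90/(14 - 57) + 202 = -90/(-43) + 202 = -90*(-1/43) + 202 = 90/43 + 202 = 8776/43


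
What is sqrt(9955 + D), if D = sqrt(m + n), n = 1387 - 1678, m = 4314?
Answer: sqrt(9955 + 3*sqrt(447)) ≈ 100.09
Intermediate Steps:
n = -291
D = 3*sqrt(447) (D = sqrt(4314 - 291) = sqrt(4023) = 3*sqrt(447) ≈ 63.427)
sqrt(9955 + D) = sqrt(9955 + 3*sqrt(447))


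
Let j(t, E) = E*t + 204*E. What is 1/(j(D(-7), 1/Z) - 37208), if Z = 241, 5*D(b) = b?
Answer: -1205/44834627 ≈ -2.6877e-5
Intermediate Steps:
D(b) = b/5
j(t, E) = 204*E + E*t
1/(j(D(-7), 1/Z) - 37208) = 1/((204 + (1/5)*(-7))/241 - 37208) = 1/((204 - 7/5)/241 - 37208) = 1/((1/241)*(1013/5) - 37208) = 1/(1013/1205 - 37208) = 1/(-44834627/1205) = -1205/44834627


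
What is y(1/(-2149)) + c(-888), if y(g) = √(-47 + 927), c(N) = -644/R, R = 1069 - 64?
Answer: -644/1005 + 4*√55 ≈ 29.024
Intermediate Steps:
R = 1005
c(N) = -644/1005
y(g) = 4*√55 (y(g) = √880 = 4*√55)
y(1/(-2149)) + c(-888) = 4*√55 - 644/1005 = -644/1005 + 4*√55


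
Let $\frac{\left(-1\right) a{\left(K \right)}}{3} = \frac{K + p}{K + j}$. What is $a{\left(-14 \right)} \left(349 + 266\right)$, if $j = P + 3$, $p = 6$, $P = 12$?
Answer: $14760$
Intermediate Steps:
$j = 15$ ($j = 12 + 3 = 15$)
$a{\left(K \right)} = - \frac{3 \left(6 + K\right)}{15 + K}$ ($a{\left(K \right)} = - 3 \frac{K + 6}{K + 15} = - 3 \frac{6 + K}{15 + K} = - \frac{3 \left(6 + K\right)}{15 + K}$)
$a{\left(-14 \right)} \left(349 + 266\right) = \frac{3 \left(-6 - -14\right)}{15 - 14} \left(349 + 266\right) = \frac{3 \left(-6 + 14\right)}{1} \cdot 615 = 3 \cdot 1 \cdot 8 \cdot 615 = 24 \cdot 615 = 14760$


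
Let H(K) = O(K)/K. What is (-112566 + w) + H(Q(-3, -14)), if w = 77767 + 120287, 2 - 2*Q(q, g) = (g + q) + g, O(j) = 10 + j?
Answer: 2821157/33 ≈ 85490.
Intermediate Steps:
Q(q, g) = 1 - g - q/2 (Q(q, g) = 1 - ((g + q) + g)/2 = 1 - (q + 2*g)/2 = 1 + (-g - q/2) = 1 - g - q/2)
w = 198054
H(K) = (10 + K)/K
(-112566 + w) + H(Q(-3, -14)) = (-112566 + 198054) + (10 + (1 - 1*(-14) - ½*(-3)))/(1 - 1*(-14) - ½*(-3)) = 85488 + (10 + (1 + 14 + 3/2))/(1 + 14 + 3/2) = 85488 + (10 + 33/2)/(33/2) = 85488 + (2/33)*(53/2) = 85488 + 53/33 = 2821157/33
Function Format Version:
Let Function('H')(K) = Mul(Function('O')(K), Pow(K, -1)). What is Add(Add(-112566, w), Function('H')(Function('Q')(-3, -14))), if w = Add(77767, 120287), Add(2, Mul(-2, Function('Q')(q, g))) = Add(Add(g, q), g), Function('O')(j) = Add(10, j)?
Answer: Rational(2821157, 33) ≈ 85490.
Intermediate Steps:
Function('Q')(q, g) = Add(1, Mul(-1, g), Mul(Rational(-1, 2), q)) (Function('Q')(q, g) = Add(1, Mul(Rational(-1, 2), Add(Add(g, q), g))) = Add(1, Mul(Rational(-1, 2), Add(q, Mul(2, g)))) = Add(1, Add(Mul(-1, g), Mul(Rational(-1, 2), q))) = Add(1, Mul(-1, g), Mul(Rational(-1, 2), q)))
w = 198054
Function('H')(K) = Mul(Pow(K, -1), Add(10, K)) (Function('H')(K) = Mul(Add(10, K), Pow(K, -1)) = Mul(Pow(K, -1), Add(10, K)))
Add(Add(-112566, w), Function('H')(Function('Q')(-3, -14))) = Add(Add(-112566, 198054), Mul(Pow(Add(1, Mul(-1, -14), Mul(Rational(-1, 2), -3)), -1), Add(10, Add(1, Mul(-1, -14), Mul(Rational(-1, 2), -3))))) = Add(85488, Mul(Pow(Add(1, 14, Rational(3, 2)), -1), Add(10, Add(1, 14, Rational(3, 2))))) = Add(85488, Mul(Pow(Rational(33, 2), -1), Add(10, Rational(33, 2)))) = Add(85488, Mul(Rational(2, 33), Rational(53, 2))) = Add(85488, Rational(53, 33)) = Rational(2821157, 33)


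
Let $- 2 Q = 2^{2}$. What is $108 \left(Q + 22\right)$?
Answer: $2160$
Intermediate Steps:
$Q = -2$ ($Q = - \frac{2^{2}}{2} = \left(- \frac{1}{2}\right) 4 = -2$)
$108 \left(Q + 22\right) = 108 \left(-2 + 22\right) = 108 \cdot 20 = 2160$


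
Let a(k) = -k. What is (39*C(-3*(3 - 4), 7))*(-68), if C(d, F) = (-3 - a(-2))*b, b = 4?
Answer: 53040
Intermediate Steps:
C(d, F) = -20 (C(d, F) = (-3 - (-1)*(-2))*4 = (-3 - 1*2)*4 = (-3 - 2)*4 = -5*4 = -20)
(39*C(-3*(3 - 4), 7))*(-68) = (39*(-20))*(-68) = -780*(-68) = 53040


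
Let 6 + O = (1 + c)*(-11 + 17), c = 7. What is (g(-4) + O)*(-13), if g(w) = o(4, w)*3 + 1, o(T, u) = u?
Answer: -403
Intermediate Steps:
g(w) = 1 + 3*w (g(w) = w*3 + 1 = 3*w + 1 = 1 + 3*w)
O = 42 (O = -6 + (1 + 7)*(-11 + 17) = -6 + 8*6 = -6 + 48 = 42)
(g(-4) + O)*(-13) = ((1 + 3*(-4)) + 42)*(-13) = ((1 - 12) + 42)*(-13) = (-11 + 42)*(-13) = 31*(-13) = -403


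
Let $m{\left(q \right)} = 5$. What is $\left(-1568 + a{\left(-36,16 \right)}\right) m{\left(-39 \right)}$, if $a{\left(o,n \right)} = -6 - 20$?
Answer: $-7970$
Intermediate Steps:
$a{\left(o,n \right)} = -26$ ($a{\left(o,n \right)} = -6 - 20 = -26$)
$\left(-1568 + a{\left(-36,16 \right)}\right) m{\left(-39 \right)} = \left(-1568 - 26\right) 5 = \left(-1594\right) 5 = -7970$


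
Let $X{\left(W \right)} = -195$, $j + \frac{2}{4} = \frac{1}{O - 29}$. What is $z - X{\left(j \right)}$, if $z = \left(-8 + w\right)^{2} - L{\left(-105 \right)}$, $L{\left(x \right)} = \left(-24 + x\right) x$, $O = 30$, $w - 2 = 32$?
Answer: $-12674$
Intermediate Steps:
$w = 34$ ($w = 2 + 32 = 34$)
$j = \frac{1}{2}$ ($j = - \frac{1}{2} + \frac{1}{30 - 29} = - \frac{1}{2} + 1^{-1} = - \frac{1}{2} + 1 = \frac{1}{2} \approx 0.5$)
$L{\left(x \right)} = x \left(-24 + x\right)$
$z = -12869$ ($z = \left(-8 + 34\right)^{2} - - 105 \left(-24 - 105\right) = 26^{2} - \left(-105\right) \left(-129\right) = 676 - 13545 = -12869$)
$z - X{\left(j \right)} = -12869 - -195 = -12869 + 195 = -12674$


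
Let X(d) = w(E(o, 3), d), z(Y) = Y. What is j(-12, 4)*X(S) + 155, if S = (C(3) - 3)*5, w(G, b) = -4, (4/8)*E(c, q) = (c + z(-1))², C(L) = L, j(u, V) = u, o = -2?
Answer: 203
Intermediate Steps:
E(c, q) = 2*(-1 + c)² (E(c, q) = 2*(c - 1)² = 2*(-1 + c)²)
S = 0 (S = (3 - 3)*5 = 0*5 = 0)
X(d) = -4
j(-12, 4)*X(S) + 155 = -12*(-4) + 155 = 48 + 155 = 203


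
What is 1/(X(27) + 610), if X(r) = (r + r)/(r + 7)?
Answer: 17/10397 ≈ 0.0016351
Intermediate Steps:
X(r) = 2*r/(7 + r) (X(r) = (2*r)/(7 + r) = 2*r/(7 + r))
1/(X(27) + 610) = 1/(2*27/(7 + 27) + 610) = 1/(2*27/34 + 610) = 1/(2*27*(1/34) + 610) = 1/(27/17 + 610) = 1/(10397/17) = 17/10397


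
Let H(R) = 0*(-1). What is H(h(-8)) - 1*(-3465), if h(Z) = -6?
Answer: 3465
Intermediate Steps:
H(R) = 0
H(h(-8)) - 1*(-3465) = 0 - 1*(-3465) = 0 + 3465 = 3465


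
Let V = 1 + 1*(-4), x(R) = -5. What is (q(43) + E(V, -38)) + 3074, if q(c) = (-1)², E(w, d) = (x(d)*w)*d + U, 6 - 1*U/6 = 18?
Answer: 2433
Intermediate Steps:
U = -72 (U = 36 - 6*18 = 36 - 108 = -72)
V = -3 (V = 1 - 4 = -3)
E(w, d) = -72 - 5*d*w (E(w, d) = (-5*w)*d - 72 = -5*d*w - 72 = -72 - 5*d*w)
q(c) = 1
(q(43) + E(V, -38)) + 3074 = (1 + (-72 - 5*(-38)*(-3))) + 3074 = (1 + (-72 - 570)) + 3074 = (1 - 642) + 3074 = -641 + 3074 = 2433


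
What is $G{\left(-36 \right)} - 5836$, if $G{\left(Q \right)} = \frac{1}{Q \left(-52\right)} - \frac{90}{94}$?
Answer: $- \frac{513558817}{87984} \approx -5837.0$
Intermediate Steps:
$G{\left(Q \right)} = - \frac{45}{47} - \frac{1}{52 Q}$ ($G{\left(Q \right)} = \frac{1}{Q} \left(- \frac{1}{52}\right) - \frac{45}{47} = - \frac{1}{52 Q} - \frac{45}{47} = - \frac{45}{47} - \frac{1}{52 Q}$)
$G{\left(-36 \right)} - 5836 = \frac{-47 - -84240}{2444 \left(-36\right)} - 5836 = \frac{1}{2444} \left(- \frac{1}{36}\right) \left(-47 + 84240\right) - 5836 = \frac{1}{2444} \left(- \frac{1}{36}\right) 84193 - 5836 = - \frac{84193}{87984} - 5836 = - \frac{513558817}{87984}$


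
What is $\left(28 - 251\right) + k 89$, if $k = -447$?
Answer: $-40006$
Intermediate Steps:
$\left(28 - 251\right) + k 89 = \left(28 - 251\right) - 39783 = -223 - 39783 = -40006$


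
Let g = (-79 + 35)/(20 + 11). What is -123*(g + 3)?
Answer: -6027/31 ≈ -194.42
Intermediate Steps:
g = -44/31 ≈ -1.4194
-123*(g + 3) = -123*(-44/31 + 3) = -123*49/31 = -6027/31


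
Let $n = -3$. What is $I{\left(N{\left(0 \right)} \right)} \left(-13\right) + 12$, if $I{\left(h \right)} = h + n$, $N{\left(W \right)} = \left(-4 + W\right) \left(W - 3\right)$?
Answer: $-105$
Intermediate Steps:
$N{\left(W \right)} = \left(-4 + W\right) \left(-3 + W\right)$
$I{\left(h \right)} = -3 + h$ ($I{\left(h \right)} = h - 3 = -3 + h$)
$I{\left(N{\left(0 \right)} \right)} \left(-13\right) + 12 = \left(-3 + \left(12 + 0^{2} - 0\right)\right) \left(-13\right) + 12 = \left(-3 + \left(12 + 0 + 0\right)\right) \left(-13\right) + 12 = \left(-3 + 12\right) \left(-13\right) + 12 = 9 \left(-13\right) + 12 = -117 + 12 = -105$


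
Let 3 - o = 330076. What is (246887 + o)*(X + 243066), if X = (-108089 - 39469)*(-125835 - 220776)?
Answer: -4254586984566744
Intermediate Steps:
o = -330073 (o = 3 - 1*330076 = 3 - 330076 = -330073)
X = 51145225938 (X = -147558*(-346611) = 51145225938)
(246887 + o)*(X + 243066) = (246887 - 330073)*(51145225938 + 243066) = -83186*51145469004 = -4254586984566744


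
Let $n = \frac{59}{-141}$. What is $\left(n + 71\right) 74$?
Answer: $\frac{736448}{141} \approx 5223.0$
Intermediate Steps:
$n = - \frac{59}{141}$ ($n = 59 \left(- \frac{1}{141}\right) = - \frac{59}{141} \approx -0.41844$)
$\left(n + 71\right) 74 = \left(- \frac{59}{141} + 71\right) 74 = \frac{9952}{141} \cdot 74 = \frac{736448}{141}$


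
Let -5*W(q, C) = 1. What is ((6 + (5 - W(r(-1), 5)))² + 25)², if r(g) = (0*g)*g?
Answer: 14145121/625 ≈ 22632.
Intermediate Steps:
r(g) = 0 (r(g) = 0*g = 0)
W(q, C) = -⅕ (W(q, C) = -⅕*1 = -⅕)
((6 + (5 - W(r(-1), 5)))² + 25)² = ((6 + (5 - 1*(-⅕)))² + 25)² = ((6 + (5 + ⅕))² + 25)² = ((6 + 26/5)² + 25)² = ((56/5)² + 25)² = (3136/25 + 25)² = (3761/25)² = 14145121/625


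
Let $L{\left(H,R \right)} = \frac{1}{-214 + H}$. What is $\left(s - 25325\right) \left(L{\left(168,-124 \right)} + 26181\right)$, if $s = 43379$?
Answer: $\frac{10871441775}{23} \approx 4.7267 \cdot 10^{8}$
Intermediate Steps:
$\left(s - 25325\right) \left(L{\left(168,-124 \right)} + 26181\right) = \left(43379 - 25325\right) \left(\frac{1}{-214 + 168} + 26181\right) = 18054 \left(\frac{1}{-46} + 26181\right) = 18054 \left(- \frac{1}{46} + 26181\right) = 18054 \cdot \frac{1204325}{46} = \frac{10871441775}{23}$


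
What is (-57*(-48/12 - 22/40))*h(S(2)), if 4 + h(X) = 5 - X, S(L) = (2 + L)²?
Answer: -15561/4 ≈ -3890.3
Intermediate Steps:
h(X) = 1 - X (h(X) = -4 + (5 - X) = 1 - X)
(-57*(-48/12 - 22/40))*h(S(2)) = (-57*(-48/12 - 22/40))*(1 - (2 + 2)²) = (-57*(-48*1/12 - 22*1/40))*(1 - 1*4²) = (-57*(-4 - 11/20))*(1 - 1*16) = (-57*(-91/20))*(1 - 16) = (5187/20)*(-15) = -15561/4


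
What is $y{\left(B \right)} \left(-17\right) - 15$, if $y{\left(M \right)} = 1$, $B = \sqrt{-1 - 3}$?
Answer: $-32$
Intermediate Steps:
$B = 2 i$ ($B = \sqrt{-4} = 2 i \approx 2.0 i$)
$y{\left(B \right)} \left(-17\right) - 15 = 1 \left(-17\right) - 15 = -17 - 15 = -32$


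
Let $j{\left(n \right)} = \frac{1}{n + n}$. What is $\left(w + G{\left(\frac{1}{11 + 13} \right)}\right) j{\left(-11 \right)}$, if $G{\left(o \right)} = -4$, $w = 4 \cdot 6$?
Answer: $- \frac{10}{11} \approx -0.90909$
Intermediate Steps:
$w = 24$
$j{\left(n \right)} = \frac{1}{2 n}$
$\left(w + G{\left(\frac{1}{11 + 13} \right)}\right) j{\left(-11 \right)} = \left(24 - 4\right) \frac{1}{2 \left(-11\right)} = 20 \cdot \frac{1}{2} \left(- \frac{1}{11}\right) = 20 \left(- \frac{1}{22}\right) = - \frac{10}{11}$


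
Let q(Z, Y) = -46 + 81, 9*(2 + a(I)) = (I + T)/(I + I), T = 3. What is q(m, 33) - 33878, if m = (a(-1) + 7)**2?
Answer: -33843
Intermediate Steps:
a(I) = -2 + (3 + I)/(18*I) (a(I) = -2 + ((I + 3)/(I + I))/9 = -2 + ((3 + I)/((2*I)))/9 = -2 + ((3 + I)*(1/(2*I)))/9 = -2 + ((3 + I)/(2*I))/9 = -2 + (3 + I)/(18*I))
m = 1936/81 (m = ((1/18)*(3 - 35*(-1))/(-1) + 7)**2 = ((1/18)*(-1)*(3 + 35) + 7)**2 = ((1/18)*(-1)*38 + 7)**2 = (-19/9 + 7)**2 = (44/9)**2 = 1936/81 ≈ 23.901)
q(Z, Y) = 35
q(m, 33) - 33878 = 35 - 33878 = -33843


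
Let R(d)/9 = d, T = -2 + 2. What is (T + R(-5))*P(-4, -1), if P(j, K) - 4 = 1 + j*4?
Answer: 495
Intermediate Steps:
T = 0
R(d) = 9*d
P(j, K) = 5 + 4*j (P(j, K) = 4 + (1 + j*4) = 4 + (1 + 4*j) = 5 + 4*j)
(T + R(-5))*P(-4, -1) = (0 + 9*(-5))*(5 + 4*(-4)) = (0 - 45)*(5 - 16) = -45*(-11) = 495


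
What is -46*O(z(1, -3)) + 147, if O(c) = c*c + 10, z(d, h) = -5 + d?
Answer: -1049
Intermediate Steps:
O(c) = 10 + c² (O(c) = c² + 10 = 10 + c²)
-46*O(z(1, -3)) + 147 = -46*(10 + (-5 + 1)²) + 147 = -46*(10 + (-4)²) + 147 = -46*(10 + 16) + 147 = -46*26 + 147 = -1196 + 147 = -1049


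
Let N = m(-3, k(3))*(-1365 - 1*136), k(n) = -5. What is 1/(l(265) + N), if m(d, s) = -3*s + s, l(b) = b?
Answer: -1/14745 ≈ -6.7820e-5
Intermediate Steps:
m(d, s) = -2*s
N = -15010 (N = (-2*(-5))*(-1365 - 1*136) = 10*(-1365 - 136) = 10*(-1501) = -15010)
1/(l(265) + N) = 1/(265 - 15010) = 1/(-14745) = -1/14745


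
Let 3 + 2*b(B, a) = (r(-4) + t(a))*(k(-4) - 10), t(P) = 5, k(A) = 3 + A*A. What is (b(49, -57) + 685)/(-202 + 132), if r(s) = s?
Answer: -344/35 ≈ -9.8286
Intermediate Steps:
k(A) = 3 + A²
b(B, a) = 3 (b(B, a) = -3/2 + ((-4 + 5)*((3 + (-4)²) - 10))/2 = -3/2 + (1*((3 + 16) - 10))/2 = -3/2 + (1*(19 - 10))/2 = -3/2 + (1*9)/2 = -3/2 + (½)*9 = -3/2 + 9/2 = 3)
(b(49, -57) + 685)/(-202 + 132) = (3 + 685)/(-202 + 132) = 688/(-70) = 688*(-1/70) = -344/35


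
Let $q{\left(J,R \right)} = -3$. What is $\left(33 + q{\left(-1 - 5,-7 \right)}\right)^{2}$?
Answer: $900$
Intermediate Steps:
$\left(33 + q{\left(-1 - 5,-7 \right)}\right)^{2} = \left(33 - 3\right)^{2} = 30^{2} = 900$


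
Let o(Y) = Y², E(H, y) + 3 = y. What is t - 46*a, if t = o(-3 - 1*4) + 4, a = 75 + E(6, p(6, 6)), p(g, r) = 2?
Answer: -3351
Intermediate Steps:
E(H, y) = -3 + y
a = 74 (a = 75 + (-3 + 2) = 75 - 1 = 74)
t = 53 (t = (-3 - 1*4)² + 4 = (-3 - 4)² + 4 = (-7)² + 4 = 49 + 4 = 53)
t - 46*a = 53 - 46*74 = 53 - 3404 = -3351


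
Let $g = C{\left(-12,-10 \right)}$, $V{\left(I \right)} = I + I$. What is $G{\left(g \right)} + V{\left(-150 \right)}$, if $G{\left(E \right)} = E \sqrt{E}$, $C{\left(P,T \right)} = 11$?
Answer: $-300 + 11 \sqrt{11} \approx -263.52$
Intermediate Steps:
$V{\left(I \right)} = 2 I$
$g = 11$
$G{\left(E \right)} = E^{\frac{3}{2}}$
$G{\left(g \right)} + V{\left(-150 \right)} = 11^{\frac{3}{2}} + 2 \left(-150\right) = 11 \sqrt{11} - 300 = -300 + 11 \sqrt{11}$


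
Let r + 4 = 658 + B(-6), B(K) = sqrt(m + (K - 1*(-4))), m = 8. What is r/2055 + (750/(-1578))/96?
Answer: 5418439/17294880 + sqrt(6)/2055 ≈ 0.31449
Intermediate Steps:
B(K) = sqrt(12 + K) (B(K) = sqrt(8 + (K - 1*(-4))) = sqrt(8 + (K + 4)) = sqrt(8 + (4 + K)) = sqrt(12 + K))
r = 654 + sqrt(6) (r = -4 + (658 + sqrt(12 - 6)) = -4 + (658 + sqrt(6)) = 654 + sqrt(6) ≈ 656.45)
r/2055 + (750/(-1578))/96 = (654 + sqrt(6))/2055 + (750/(-1578))/96 = (654 + sqrt(6))*(1/2055) + (750*(-1/1578))*(1/96) = (218/685 + sqrt(6)/2055) - 125/263*1/96 = (218/685 + sqrt(6)/2055) - 125/25248 = 5418439/17294880 + sqrt(6)/2055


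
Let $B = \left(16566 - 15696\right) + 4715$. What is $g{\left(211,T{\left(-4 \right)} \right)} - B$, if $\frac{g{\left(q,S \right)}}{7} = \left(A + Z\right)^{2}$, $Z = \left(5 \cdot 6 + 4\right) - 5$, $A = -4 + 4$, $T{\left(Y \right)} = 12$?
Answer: $302$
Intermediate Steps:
$B = 5585$ ($B = 870 + 4715 = 5585$)
$A = 0$
$Z = 29$ ($Z = \left(30 + 4\right) - 5 = 34 - 5 = 29$)
$g{\left(q,S \right)} = 5887$ ($g{\left(q,S \right)} = 7 \left(0 + 29\right)^{2} = 7 \cdot 29^{2} = 7 \cdot 841 = 5887$)
$g{\left(211,T{\left(-4 \right)} \right)} - B = 5887 - 5585 = 302$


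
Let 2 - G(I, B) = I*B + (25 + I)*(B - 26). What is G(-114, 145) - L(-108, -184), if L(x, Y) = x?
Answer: 27231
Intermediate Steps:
G(I, B) = 2 - B*I - (-26 + B)*(25 + I) (G(I, B) = 2 - (I*B + (25 + I)*(B - 26)) = 2 - (B*I + (25 + I)*(-26 + B)) = 2 - (B*I + (-26 + B)*(25 + I)) = 2 + (-B*I - (-26 + B)*(25 + I)) = 2 - B*I - (-26 + B)*(25 + I))
G(-114, 145) - L(-108, -184) = (652 - 25*145 + 26*(-114) - 2*145*(-114)) - 1*(-108) = (652 - 3625 - 2964 + 33060) + 108 = 27123 + 108 = 27231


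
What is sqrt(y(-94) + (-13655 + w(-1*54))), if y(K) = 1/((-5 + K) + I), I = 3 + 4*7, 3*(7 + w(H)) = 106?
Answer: I*sqrt(141771993)/102 ≈ 116.73*I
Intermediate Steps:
w(H) = 85/3 (w(H) = -7 + (1/3)*106 = -7 + 106/3 = 85/3)
I = 31 (I = 3 + 28 = 31)
y(K) = 1/(26 + K) (y(K) = 1/((-5 + K) + 31) = 1/(26 + K))
sqrt(y(-94) + (-13655 + w(-1*54))) = sqrt(1/(26 - 94) + (-13655 + 85/3)) = sqrt(1/(-68) - 40880/3) = sqrt(-1/68 - 40880/3) = sqrt(-2779843/204) = I*sqrt(141771993)/102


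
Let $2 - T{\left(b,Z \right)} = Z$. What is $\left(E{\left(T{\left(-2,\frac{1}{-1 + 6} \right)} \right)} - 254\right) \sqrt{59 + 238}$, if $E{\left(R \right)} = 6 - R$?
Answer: $- \frac{3747 \sqrt{33}}{5} \approx -4305.0$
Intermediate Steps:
$T{\left(b,Z \right)} = 2 - Z$
$\left(E{\left(T{\left(-2,\frac{1}{-1 + 6} \right)} \right)} - 254\right) \sqrt{59 + 238} = \left(\left(6 - \left(2 - \frac{1}{-1 + 6}\right)\right) - 254\right) \sqrt{59 + 238} = \left(\left(6 - \left(2 - \frac{1}{5}\right)\right) - 254\right) \sqrt{297} = \left(\left(6 - \left(2 - \frac{1}{5}\right)\right) - 254\right) 3 \sqrt{33} = \left(\left(6 - \frac{9}{5}\right) - 254\right) 3 \sqrt{33} = \left(\frac{21}{5} - 254\right) 3 \sqrt{33} = - \frac{1249 \cdot 3 \sqrt{33}}{5} = - \frac{3747 \sqrt{33}}{5}$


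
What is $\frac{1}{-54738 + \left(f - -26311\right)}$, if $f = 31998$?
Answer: $\frac{1}{3571} \approx 0.00028003$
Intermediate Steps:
$\frac{1}{-54738 + \left(f - -26311\right)} = \frac{1}{-54738 + \left(31998 - -26311\right)} = \frac{1}{-54738 + \left(31998 + 26311\right)} = \frac{1}{-54738 + 58309} = \frac{1}{3571}$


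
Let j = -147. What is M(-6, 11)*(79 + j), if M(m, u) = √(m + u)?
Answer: -68*√5 ≈ -152.05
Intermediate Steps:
M(-6, 11)*(79 + j) = √(-6 + 11)*(79 - 147) = √5*(-68) = -68*√5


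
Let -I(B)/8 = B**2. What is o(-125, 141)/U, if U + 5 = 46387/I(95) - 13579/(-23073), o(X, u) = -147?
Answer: 244882978200/8419236451 ≈ 29.086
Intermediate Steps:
I(B) = -8*B**2
U = -8419236451/1665870600 (U = -5 + (46387/((-8*95**2)) - 13579/(-23073)) = -5 + (46387/((-8*9025)) - 13579*(-1/23073)) = -5 + (46387/(-72200) + 13579/23073) = -5 + (46387*(-1/72200) + 13579/23073) = -5 + (-46387/72200 + 13579/23073) = -5 - 89883451/1665870600 = -8419236451/1665870600 ≈ -5.0540)
o(-125, 141)/U = -147/(-8419236451/1665870600) = -147*(-1665870600/8419236451) = 244882978200/8419236451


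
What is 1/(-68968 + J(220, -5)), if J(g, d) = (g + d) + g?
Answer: -1/68533 ≈ -1.4592e-5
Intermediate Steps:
J(g, d) = d + 2*g (J(g, d) = (d + g) + g = d + 2*g)
1/(-68968 + J(220, -5)) = 1/(-68968 + (-5 + 2*220)) = 1/(-68968 + (-5 + 440)) = 1/(-68968 + 435) = 1/(-68533) = -1/68533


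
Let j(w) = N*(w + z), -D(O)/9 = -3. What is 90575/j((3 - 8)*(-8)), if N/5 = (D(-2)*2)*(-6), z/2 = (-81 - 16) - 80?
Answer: 18115/101736 ≈ 0.17806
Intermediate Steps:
D(O) = 27 (D(O) = -9*(-3) = 27)
z = -354 (z = 2*((-81 - 16) - 80) = 2*(-97 - 80) = 2*(-177) = -354)
N = -1620 (N = 5*((27*2)*(-6)) = 5*(54*(-6)) = 5*(-324) = -1620)
j(w) = 573480 - 1620*w (j(w) = -1620*(w - 354) = -1620*(-354 + w) = 573480 - 1620*w)
90575/j((3 - 8)*(-8)) = 90575/(573480 - 1620*(3 - 8)*(-8)) = 90575/(573480 - (-8100)*(-8)) = 90575/(573480 - 1620*40) = 90575/(573480 - 64800) = 90575/508680 = 90575*(1/508680) = 18115/101736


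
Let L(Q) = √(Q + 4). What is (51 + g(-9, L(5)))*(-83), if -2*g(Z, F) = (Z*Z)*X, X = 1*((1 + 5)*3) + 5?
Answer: 146163/2 ≈ 73082.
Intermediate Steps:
X = 23 (X = 1*(6*3) + 5 = 1*18 + 5 = 18 + 5 = 23)
L(Q) = √(4 + Q)
g(Z, F) = -23*Z²/2 (g(Z, F) = -Z*Z*23/2 = -Z²*23/2 = -23*Z²/2)
(51 + g(-9, L(5)))*(-83) = (51 - 23/2*(-9)²)*(-83) = (51 - 23/2*81)*(-83) = (51 - 1863/2)*(-83) = -1761/2*(-83) = 146163/2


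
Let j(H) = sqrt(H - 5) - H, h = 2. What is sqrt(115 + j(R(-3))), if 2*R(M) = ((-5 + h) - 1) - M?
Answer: sqrt(462 + 2*I*sqrt(22))/2 ≈ 10.748 + 0.1091*I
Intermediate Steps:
R(M) = -2 - M/2 (R(M) = (((-5 + 2) - 1) - M)/2 = ((-3 - 1) - M)/2 = (-4 - M)/2 = -2 - M/2)
j(H) = sqrt(-5 + H) - H
sqrt(115 + j(R(-3))) = sqrt(115 + (sqrt(-5 + (-2 - 1/2*(-3))) - (-2 - 1/2*(-3)))) = sqrt(115 + (sqrt(-5 + (-2 + 3/2)) - (-2 + 3/2))) = sqrt(115 + (sqrt(-5 - 1/2) - 1*(-1/2))) = sqrt(115 + (sqrt(-11/2) + 1/2)) = sqrt(115 + (I*sqrt(22)/2 + 1/2)) = sqrt(115 + (1/2 + I*sqrt(22)/2)) = sqrt(231/2 + I*sqrt(22)/2)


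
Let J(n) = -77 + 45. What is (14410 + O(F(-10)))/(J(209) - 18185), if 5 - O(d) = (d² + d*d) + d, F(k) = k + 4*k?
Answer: -9465/18217 ≈ -0.51957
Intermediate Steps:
F(k) = 5*k
O(d) = 5 - d - 2*d² (O(d) = 5 - ((d² + d*d) + d) = 5 - ((d² + d²) + d) = 5 - (2*d² + d) = 5 - (d + 2*d²) = 5 + (-d - 2*d²) = 5 - d - 2*d²)
J(n) = -32
(14410 + O(F(-10)))/(J(209) - 18185) = (14410 + (5 - 5*(-10) - 2*(5*(-10))²))/(-32 - 18185) = (14410 + (5 - 1*(-50) - 2*(-50)²))/(-18217) = (14410 + (5 + 50 - 2*2500))*(-1/18217) = (14410 + (5 + 50 - 5000))*(-1/18217) = (14410 - 4945)*(-1/18217) = 9465*(-1/18217) = -9465/18217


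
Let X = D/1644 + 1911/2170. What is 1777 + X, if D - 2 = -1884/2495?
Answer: 11303341487/6357759 ≈ 1777.9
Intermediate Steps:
D = 3106/2495 (D = 2 - 1884/2495 = 3106/2495 ≈ 1.2449)
X = 5603744/6357759 (X = (3106/2495)/1644 + 1911/2170 = (3106/2495)*(1/1644) + 1911*(1/2170) = 1553/2050890 + 273/310 = 5603744/6357759 ≈ 0.88140)
1777 + X = 1777 + 5603744/6357759 = 11303341487/6357759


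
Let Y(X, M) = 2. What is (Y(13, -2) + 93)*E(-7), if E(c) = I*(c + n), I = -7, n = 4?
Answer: 1995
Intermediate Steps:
E(c) = -28 - 7*c (E(c) = -7*(c + 4) = -7*(4 + c) = -28 - 7*c)
(Y(13, -2) + 93)*E(-7) = (2 + 93)*(-28 - 7*(-7)) = 95*(-28 + 49) = 95*21 = 1995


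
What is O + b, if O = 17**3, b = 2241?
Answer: 7154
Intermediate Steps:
O = 4913
O + b = 4913 + 2241 = 7154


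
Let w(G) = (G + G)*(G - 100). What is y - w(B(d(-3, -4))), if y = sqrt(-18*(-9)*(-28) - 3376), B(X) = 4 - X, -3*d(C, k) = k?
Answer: 4672/9 + 2*I*sqrt(1978) ≈ 519.11 + 88.949*I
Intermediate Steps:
d(C, k) = -k/3
w(G) = 2*G*(-100 + G) (w(G) = (2*G)*(-100 + G) = 2*G*(-100 + G))
y = 2*I*sqrt(1978) (y = sqrt(162*(-28) - 3376) = sqrt(-4536 - 3376) = sqrt(-7912) = 2*I*sqrt(1978) ≈ 88.949*I)
y - w(B(d(-3, -4))) = 2*I*sqrt(1978) - 2*(4 - (-1)*(-4)/3)*(-100 + (4 - (-1)*(-4)/3)) = 2*I*sqrt(1978) - 2*(4 - 1*4/3)*(-100 + (4 - 1*4/3)) = 2*I*sqrt(1978) - 2*(4 - 4/3)*(-100 + (4 - 4/3)) = 2*I*sqrt(1978) - 2*8*(-100 + 8/3)/3 = 2*I*sqrt(1978) - 2*8*(-292)/(3*3) = 2*I*sqrt(1978) - 1*(-4672/9) = 2*I*sqrt(1978) + 4672/9 = 4672/9 + 2*I*sqrt(1978)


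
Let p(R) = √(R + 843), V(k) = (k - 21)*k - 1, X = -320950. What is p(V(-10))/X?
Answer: -12*√2/160475 ≈ -0.00010575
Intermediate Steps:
V(k) = -1 + k*(-21 + k) (V(k) = (-21 + k)*k - 1 = k*(-21 + k) - 1 = -1 + k*(-21 + k))
p(R) = √(843 + R)
p(V(-10))/X = √(843 + (-1 + (-10)² - 21*(-10)))/(-320950) = √(843 + (-1 + 100 + 210))*(-1/320950) = √(843 + 309)*(-1/320950) = √1152*(-1/320950) = (24*√2)*(-1/320950) = -12*√2/160475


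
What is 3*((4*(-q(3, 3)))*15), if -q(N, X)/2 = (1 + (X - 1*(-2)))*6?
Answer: 12960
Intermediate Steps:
q(N, X) = -36 - 12*X (q(N, X) = -2*(1 + (X - 1*(-2)))*6 = -2*(1 + (X + 2))*6 = -2*(1 + (2 + X))*6 = -2*(3 + X)*6 = -2*(18 + 6*X) = -36 - 12*X)
3*((4*(-q(3, 3)))*15) = 3*((4*(-(-36 - 12*3)))*15) = 3*((4*(-(-36 - 36)))*15) = 3*((4*(-1*(-72)))*15) = 3*((4*72)*15) = 3*(288*15) = 3*4320 = 12960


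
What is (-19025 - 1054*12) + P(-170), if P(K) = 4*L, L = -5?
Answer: -31693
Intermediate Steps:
P(K) = -20 (P(K) = 4*(-5) = -20)
(-19025 - 1054*12) + P(-170) = (-19025 - 1054*12) - 20 = (-19025 - 12648) - 20 = -31673 - 20 = -31693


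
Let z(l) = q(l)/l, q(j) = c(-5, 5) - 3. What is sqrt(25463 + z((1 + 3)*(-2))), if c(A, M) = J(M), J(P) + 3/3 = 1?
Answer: sqrt(407414)/4 ≈ 159.57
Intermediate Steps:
J(P) = 0 (J(P) = -1 + 1 = 0)
c(A, M) = 0
q(j) = -3 (q(j) = 0 - 3 = -3)
z(l) = -3/l
sqrt(25463 + z((1 + 3)*(-2))) = sqrt(25463 - 3*(-1/(2*(1 + 3)))) = sqrt(25463 - 3/(4*(-2))) = sqrt(25463 - 3/(-8)) = sqrt(25463 - 3*(-1/8)) = sqrt(25463 + 3/8) = sqrt(203707/8) = sqrt(407414)/4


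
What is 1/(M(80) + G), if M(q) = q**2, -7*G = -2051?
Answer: 1/6693 ≈ 0.00014941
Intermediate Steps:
G = 293 (G = -1/7*(-2051) = 293)
1/(M(80) + G) = 1/(80**2 + 293) = 1/(6400 + 293) = 1/6693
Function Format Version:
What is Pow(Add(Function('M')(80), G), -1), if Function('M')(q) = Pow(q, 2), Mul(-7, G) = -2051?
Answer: Rational(1, 6693) ≈ 0.00014941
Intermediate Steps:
G = 293 (G = Mul(Rational(-1, 7), -2051) = 293)
Pow(Add(Function('M')(80), G), -1) = Pow(Add(Pow(80, 2), 293), -1) = Pow(Add(6400, 293), -1) = Pow(6693, -1) = Rational(1, 6693)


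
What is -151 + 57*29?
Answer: 1502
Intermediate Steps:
-151 + 57*29 = -151 + 1653 = 1502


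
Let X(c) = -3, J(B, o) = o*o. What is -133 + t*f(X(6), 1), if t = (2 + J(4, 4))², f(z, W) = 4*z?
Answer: -4021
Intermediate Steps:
J(B, o) = o²
t = 324 (t = (2 + 4²)² = (2 + 16)² = 18² = 324)
-133 + t*f(X(6), 1) = -133 + 324*(4*(-3)) = -133 + 324*(-12) = -133 - 3888 = -4021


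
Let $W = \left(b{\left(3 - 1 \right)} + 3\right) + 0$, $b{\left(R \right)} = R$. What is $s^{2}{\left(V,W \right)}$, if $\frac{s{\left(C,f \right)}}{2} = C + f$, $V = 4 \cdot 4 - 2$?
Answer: $1444$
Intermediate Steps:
$W = 5$ ($W = \left(\left(3 - 1\right) + 3\right) + 0 = \left(2 + 3\right) + 0 = 5 + 0 = 5$)
$V = 14$ ($V = 16 - 2 = 14$)
$s{\left(C,f \right)} = 2 C + 2 f$ ($s{\left(C,f \right)} = 2 \left(C + f\right) = 2 C + 2 f$)
$s^{2}{\left(V,W \right)} = \left(2 \cdot 14 + 2 \cdot 5\right)^{2} = \left(28 + 10\right)^{2} = 38^{2} = 1444$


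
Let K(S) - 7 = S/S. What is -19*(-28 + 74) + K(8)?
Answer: -866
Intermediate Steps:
K(S) = 8 (K(S) = 7 + S/S = 7 + 1 = 8)
-19*(-28 + 74) + K(8) = -19*(-28 + 74) + 8 = -19*46 + 8 = -874 + 8 = -866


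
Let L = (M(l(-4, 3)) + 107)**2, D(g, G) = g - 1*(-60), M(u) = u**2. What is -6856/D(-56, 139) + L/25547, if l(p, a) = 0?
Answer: -43776109/25547 ≈ -1713.6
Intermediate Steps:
D(g, G) = 60 + g (D(g, G) = g + 60 = 60 + g)
L = 11449 (L = (0**2 + 107)**2 = (0 + 107)**2 = 107**2 = 11449)
-6856/D(-56, 139) + L/25547 = -6856/(60 - 56) + 11449/25547 = -6856/4 + 11449*(1/25547) = -6856*1/4 + 11449/25547 = -1714 + 11449/25547 = -43776109/25547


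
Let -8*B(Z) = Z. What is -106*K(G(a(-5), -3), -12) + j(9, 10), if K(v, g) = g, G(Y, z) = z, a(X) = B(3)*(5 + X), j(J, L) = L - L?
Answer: 1272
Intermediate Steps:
j(J, L) = 0
B(Z) = -Z/8
a(X) = -15/8 - 3*X/8 (a(X) = (-⅛*3)*(5 + X) = -3*(5 + X)/8 = -15/8 - 3*X/8)
-106*K(G(a(-5), -3), -12) + j(9, 10) = -106*(-12) + 0 = 1272 + 0 = 1272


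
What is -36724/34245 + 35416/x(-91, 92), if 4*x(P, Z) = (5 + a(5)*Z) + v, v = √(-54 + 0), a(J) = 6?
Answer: 2690769442388/10626326235 - 424992*I*√6/310303 ≈ 253.22 - 3.3548*I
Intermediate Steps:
v = 3*I*√6 (v = √(-54) = 3*I*√6 ≈ 7.3485*I)
x(P, Z) = 5/4 + 3*Z/2 + 3*I*√6/4 (x(P, Z) = ((5 + 6*Z) + 3*I*√6)/4 = (5 + 6*Z + 3*I*√6)/4 = 5/4 + 3*Z/2 + 3*I*√6/4)
-36724/34245 + 35416/x(-91, 92) = -36724/34245 + 35416/(5/4 + (3/2)*92 + 3*I*√6/4) = -36724*1/34245 + 35416/(5/4 + 138 + 3*I*√6/4) = -36724/34245 + 35416/(557/4 + 3*I*√6/4)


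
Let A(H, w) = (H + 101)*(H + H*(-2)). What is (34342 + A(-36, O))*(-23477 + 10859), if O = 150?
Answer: -462853476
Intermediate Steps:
A(H, w) = -H*(101 + H) (A(H, w) = (101 + H)*(H - 2*H) = (101 + H)*(-H) = -H*(101 + H))
(34342 + A(-36, O))*(-23477 + 10859) = (34342 - 1*(-36)*(101 - 36))*(-23477 + 10859) = (34342 - 1*(-36)*65)*(-12618) = (34342 + 2340)*(-12618) = 36682*(-12618) = -462853476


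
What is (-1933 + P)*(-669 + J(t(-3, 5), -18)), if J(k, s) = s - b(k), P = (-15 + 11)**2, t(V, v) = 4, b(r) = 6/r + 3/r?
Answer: 5285169/4 ≈ 1.3213e+6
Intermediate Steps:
b(r) = 9/r
P = 16 (P = (-4)**2 = 16)
J(k, s) = s - 9/k
(-1933 + P)*(-669 + J(t(-3, 5), -18)) = (-1933 + 16)*(-669 + (-18 - 9/4)) = -1917*(-669 + (-18 - 9*1/4)) = -1917*(-669 + (-18 - 9/4)) = -1917*(-669 - 81/4) = -1917*(-2757/4) = 5285169/4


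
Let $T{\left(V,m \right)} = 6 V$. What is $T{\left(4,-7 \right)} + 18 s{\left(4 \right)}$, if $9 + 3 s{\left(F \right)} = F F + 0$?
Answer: $66$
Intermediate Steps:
$s{\left(F \right)} = -3 + \frac{F^{2}}{3}$ ($s{\left(F \right)} = -3 + \frac{F F + 0}{3} = -3 + \frac{F^{2} + 0}{3} = -3 + \frac{F^{2}}{3}$)
$T{\left(4,-7 \right)} + 18 s{\left(4 \right)} = 6 \cdot 4 + 18 \left(-3 + \frac{4^{2}}{3}\right) = 24 + 18 \left(-3 + \frac{1}{3} \cdot 16\right) = 24 + 18 \left(-3 + \frac{16}{3}\right) = 24 + 18 \cdot \frac{7}{3} = 24 + 42 = 66$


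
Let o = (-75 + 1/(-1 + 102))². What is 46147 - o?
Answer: 413380071/10201 ≈ 40524.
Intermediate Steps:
o = 57365476/10201 (o = (-75 + 1/101)² = (-7574/101)² = 57365476/10201 ≈ 5623.5)
46147 - o = 46147 - 1*57365476/10201 = 46147 - 57365476/10201 = 413380071/10201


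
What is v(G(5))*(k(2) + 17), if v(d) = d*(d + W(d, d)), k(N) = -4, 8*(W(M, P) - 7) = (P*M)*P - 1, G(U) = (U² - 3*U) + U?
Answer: 346125/4 ≈ 86531.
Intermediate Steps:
G(U) = U² - 2*U
W(M, P) = 55/8 + M*P²/8 (W(M, P) = 7 + ((P*M)*P - 1)/8 = 7 + ((M*P)*P - 1)/8 = 7 + (M*P² - 1)/8 = 7 + (-1 + M*P²)/8 = 7 + (-⅛ + M*P²/8) = 55/8 + M*P²/8)
v(d) = d*(55/8 + d + d³/8) (v(d) = d*(d + (55/8 + d*d²/8)) = d*(d + (55/8 + d³/8)) = d*(55/8 + d + d³/8))
v(G(5))*(k(2) + 17) = ((5*(-2 + 5))*(55 + (5*(-2 + 5))³ + 8*(5*(-2 + 5)))/8)*(-4 + 17) = ((5*3)*(55 + (5*3)³ + 8*(5*3))/8)*13 = ((⅛)*15*(55 + 15³ + 8*15))*13 = ((⅛)*15*(55 + 3375 + 120))*13 = ((⅛)*15*3550)*13 = (26625/4)*13 = 346125/4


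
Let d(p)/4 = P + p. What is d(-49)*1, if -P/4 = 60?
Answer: -1156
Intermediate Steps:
P = -240 (P = -4*60 = -240)
d(p) = -960 + 4*p (d(p) = 4*(-240 + p) = -960 + 4*p)
d(-49)*1 = (-960 + 4*(-49))*1 = (-960 - 196)*1 = -1156*1 = -1156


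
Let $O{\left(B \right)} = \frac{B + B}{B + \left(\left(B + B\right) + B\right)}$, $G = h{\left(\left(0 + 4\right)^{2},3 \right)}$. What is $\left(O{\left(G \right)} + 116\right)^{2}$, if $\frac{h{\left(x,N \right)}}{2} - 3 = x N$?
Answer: $\frac{54289}{4} \approx 13572.0$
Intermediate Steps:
$h{\left(x,N \right)} = 6 + 2 N x$ ($h{\left(x,N \right)} = 6 + 2 x N = 6 + 2 N x$)
$G = 102$ ($G = 6 + 2 \cdot 3 \left(0 + 4\right)^{2} = 6 + 2 \cdot 3 \cdot 4^{2} = 6 + 2 \cdot 3 \cdot 16 = 6 + 96 = 102$)
$O{\left(B \right)} = \frac{1}{2}$ ($O{\left(B \right)} = \frac{2 B}{B + \left(2 B + B\right)} = \frac{2 B}{B + 3 B} = \frac{2 B}{4 B} = 2 B \frac{1}{4 B} = \frac{1}{2}$)
$\left(O{\left(G \right)} + 116\right)^{2} = \left(\frac{1}{2} + 116\right)^{2} = \left(\frac{233}{2}\right)^{2} = \frac{54289}{4}$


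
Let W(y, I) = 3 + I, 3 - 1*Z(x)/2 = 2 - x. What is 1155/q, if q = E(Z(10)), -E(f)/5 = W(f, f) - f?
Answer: -77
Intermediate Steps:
Z(x) = 2 + 2*x (Z(x) = 6 - 2*(2 - x) = 6 + (-4 + 2*x) = 2 + 2*x)
E(f) = -15 (E(f) = -5*((3 + f) - f) = -5*3 = -15)
q = -15
1155/q = 1155/(-15) = 1155*(-1/15) = -77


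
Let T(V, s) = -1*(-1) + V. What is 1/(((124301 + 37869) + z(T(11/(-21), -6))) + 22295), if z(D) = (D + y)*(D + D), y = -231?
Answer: 441/81252245 ≈ 5.4275e-6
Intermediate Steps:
T(V, s) = 1 + V
z(D) = 2*D*(-231 + D) (z(D) = (D - 231)*(D + D) = (-231 + D)*(2*D) = 2*D*(-231 + D))
1/(((124301 + 37869) + z(T(11/(-21), -6))) + 22295) = 1/(((124301 + 37869) + 2*(1 + 11/(-21))*(-231 + (1 + 11/(-21)))) + 22295) = 1/((162170 + 2*(1 + 11*(-1/21))*(-231 + (1 + 11*(-1/21)))) + 22295) = 1/((162170 + 2*(1 - 11/21)*(-231 + (1 - 11/21))) + 22295) = 1/((162170 + 2*(10/21)*(-231 + 10/21)) + 22295) = 1/((162170 + 2*(10/21)*(-4841/21)) + 22295) = 1/((162170 - 96820/441) + 22295) = 1/(71420150/441 + 22295) = 1/(81252245/441) = 441/81252245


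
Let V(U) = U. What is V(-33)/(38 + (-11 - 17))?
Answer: -33/10 ≈ -3.3000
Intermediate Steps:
V(-33)/(38 + (-11 - 17)) = -33/(38 + (-11 - 17)) = -33/(38 - 28) = -33/10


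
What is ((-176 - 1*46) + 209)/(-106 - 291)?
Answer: 13/397 ≈ 0.032746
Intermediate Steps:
((-176 - 1*46) + 209)/(-106 - 291) = ((-176 - 46) + 209)/(-397) = (-222 + 209)*(-1/397) = -13*(-1/397) = 13/397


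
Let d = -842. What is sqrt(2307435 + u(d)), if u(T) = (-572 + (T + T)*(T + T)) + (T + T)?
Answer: sqrt(5141035) ≈ 2267.4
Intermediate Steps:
u(T) = -572 + 2*T + 4*T**2 (u(T) = (-572 + (2*T)*(2*T)) + 2*T = (-572 + 4*T**2) + 2*T = -572 + 2*T + 4*T**2)
sqrt(2307435 + u(d)) = sqrt(2307435 + (-572 + 2*(-842) + 4*(-842)**2)) = sqrt(2307435 + (-572 - 1684 + 4*708964)) = sqrt(2307435 + (-572 - 1684 + 2835856)) = sqrt(2307435 + 2833600) = sqrt(5141035)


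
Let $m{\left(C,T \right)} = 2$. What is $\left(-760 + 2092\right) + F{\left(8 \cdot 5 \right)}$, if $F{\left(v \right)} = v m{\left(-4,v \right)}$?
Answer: $1412$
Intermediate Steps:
$F{\left(v \right)} = 2 v$ ($F{\left(v \right)} = v 2 = 2 v$)
$\left(-760 + 2092\right) + F{\left(8 \cdot 5 \right)} = \left(-760 + 2092\right) + 2 \cdot 8 \cdot 5 = 1332 + 2 \cdot 40 = 1332 + 80 = 1412$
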